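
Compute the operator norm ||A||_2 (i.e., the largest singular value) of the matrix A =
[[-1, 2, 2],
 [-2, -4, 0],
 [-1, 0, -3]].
||A||_2 ≈ 4.8764 (= sqrt(largest eigenvalue of A^T A))

||A||_2 = sigma_max(A) = sqrt(lambda_max(A^T A)). Form the symmetric matrix M = A^T A =
[[6, 6, 1],
 [6, 20, 4],
 [1, 4, 13]].
Its characteristic polynomial (trace, sum of principal 2x2 minors, determinant of M give the coefficients) is
  p(λ) = det(λ I - M) = λ^3 - 39λ^2 + 405λ - 1024.
No integer candidate from the rational root theorem (±divisors of 1024) is a root, so the roots are irrational. The cubic discriminant is Δ = 3612789 > 0, so there are three distinct real roots. p(3) = -133 and p(4) = 36 have opposite signs, so a root lies in (3, 4); Newton's method refines it to λ ≈ 3.7562. p(11) = 43 and p(12) = -52 have opposite signs, so a root lies in (11, 12); Newton's method refines it to λ ≈ 11.4645. p(23) = -173 and p(24) = 56 have opposite signs, so a root lies in (23, 24); Newton's method refines it to λ ≈ 23.7793. Check (Vieta): the three roots sum to 39, matching tr M = 39.
So the eigenvalues of A^T A are ≈ 3.7562, 11.4645, 23.7793 (all ≥ 0, as they must be for A^T A). The largest is λ_max ≈ 23.7793, hence ||A||_2 = sqrt(λ_max) ≈ 4.8764.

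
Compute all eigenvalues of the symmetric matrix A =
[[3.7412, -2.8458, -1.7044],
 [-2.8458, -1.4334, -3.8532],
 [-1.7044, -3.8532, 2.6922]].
sigma(A) ≈ {-5, 5} (5 with multiplicity 2)

A is real symmetric, so its spectrum consists of real eigenvalues. Expanding the characteristic polynomial of the displayed matrix gives
  det(λ I - A) = p(λ) = λ^3 + (-5)λ^2 + (-25)λ + (125.0014).
Solving p(λ) = 0 yields eigenvalues ≈ -5, 5, 5. (A is shown rounded to 4 decimals, so these recover the underlying integer eigenvalues to within that precision.)
Verification: the trace of A = 5 equals the sum of eigenvalues 5, and det(A) ≈ -125.0014 matches the eigenvalue product -125.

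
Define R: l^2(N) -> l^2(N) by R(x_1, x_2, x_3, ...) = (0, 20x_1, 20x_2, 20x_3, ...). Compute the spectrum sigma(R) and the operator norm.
sigma(R) = closed disk {z in C : |z| ≤ 20}; ||R|| = 20

Note R = 20·U where U is the unit right shift (U x)_k = x_{k-1} (with x_0 := 0); so ||R|| = 20||U|| and sigma(R) = 20·sigma(U). ||R x||^2 = sum_{k≥1} |20x_k|^2 = 400||x||^2, so ||R|| = 20 and sigma(R) ⊂ {|z| ≤ 20}. For any |lambda| < 20, the equation (R - lambda I) x = 0 forces x_1 = 0, then 20x_k = lambda x_{k+1} ⇒ x = 0, so R has no eigenvalues. But (R - lambda I) is not surjective for |lambda| < 20: solving (R - lambda I) x = e_1 would require x_n proportional to (lambda/20)^(-n), which is not in l^2. So every |lambda| < 20 lies in the residual spectrum. The boundary |lambda| = 20 is in the approximate point spectrum (the spectrum is closed). Hence sigma(R) is the closed disk of radius 20.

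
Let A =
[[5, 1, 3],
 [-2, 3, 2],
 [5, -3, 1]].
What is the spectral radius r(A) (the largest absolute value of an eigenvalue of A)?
r(A) ≈ 7.3833

The eigenvalues of A are the roots of its characteristic polynomial. With M = A (coefficients from the trace, the sum of principal 2x2 minors, and det A):
  p(λ) = det(λ I - M) = λ^3 - 9λ^2 + 16λ - 30.
No integer candidate from the rational root theorem (±divisors of 30) is a root, so the roots are irrational. The cubic discriminant is Δ = -29668 < 0, so there is one real root and a complex-conjugate pair. p(7) = -16 and p(8) = 34 have opposite signs, so a root lies in (7, 8); Newton's method refines it to λ ≈ 7.3833. Dividing out (λ - (7.3833)) leaves approximately λ^2 - 1.6167λ + 4.0632. For λ^2 - 1.6167λ + 4.0632 the discriminant is -13.6391. It is negative, so the remaining roots are the complex-conjugate pair λ ≈ 0.8084 ± 1.8466i. Their product equals the constant term, so |λ|^2 ≈ 4.0632 and |λ| ≈ 2.0157.
Thus the eigenvalues (to 4 decimals) are 7.3833 (modulus 7.3833); 0.8084 ± 1.8466i (modulus 2.0157). The spectral radius is the largest modulus: r(A) ≈ 7.3833. (Cross-check: r(A) ≤ ||A||_2 ≈ 7.9787; equality holds whenever A is normal, though it can also hold for some non-normal A.)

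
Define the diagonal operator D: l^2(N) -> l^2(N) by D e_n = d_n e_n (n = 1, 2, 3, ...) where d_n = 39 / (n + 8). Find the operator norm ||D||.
||D|| = 13/3 (attained at n = 1)

For D diagonal, ||D|| = sup_n |d_n| = sup_n 39/(n + 8). This is positive and strictly decreasing in n, so the supremum is attained at n = 1: d_1 = 39/(1 + 8) = 13/3. Hence ||D|| = 13/3.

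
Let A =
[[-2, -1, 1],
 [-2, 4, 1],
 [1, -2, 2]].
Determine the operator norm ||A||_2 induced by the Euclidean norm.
||A||_2 = 5 (= sqrt(largest eigenvalue of A^T A))

||A||_2 = sigma_max(A) = sqrt(lambda_max(A^T A)). Form the symmetric matrix M = A^T A =
[[9, -8, -2],
 [-8, 21, -1],
 [-2, -1, 6]].
Its characteristic polynomial (trace, sum of principal 2x2 minors, determinant of M give the coefficients) is
  p(λ) = det(λ I - M) = λ^3 - 36λ^2 + 300λ - 625.
By the rational root theorem any rational root is an integer divisor of 625. Testing λ = 25: p(25) = 15625 - 22500 + 7500 - 625 = 0, so λ = 25 is a root. Dividing out (λ - 25) leaves p(λ) = (λ - 25)(λ^2 - 11λ + 25). For λ^2 - 11λ + 25 the discriminant is 21. It is nonnegative but not a perfect square, so the roots are real and irrational: λ = (11 ± sqrt(21))/2 ≈ 7.7913, 3.2087.
So the eigenvalues of A^T A are ≈ 3.2087, 7.7913, 25 (all ≥ 0, as they must be for A^T A). The largest is λ_max = 25, hence ||A||_2 = sqrt(λ_max) = 5.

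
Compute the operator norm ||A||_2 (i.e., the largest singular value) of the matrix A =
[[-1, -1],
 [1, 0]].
||A||_2 = sqrt((3 + sqrt(5))/2) ≈ 1.618 (= sqrt(largest eigenvalue of A^T A))

||A||_2 = sigma_max(A) = sqrt(lambda_max(A^T A)). Form the symmetric matrix M = A^T A =
[[2, 1],
 [1, 1]].
Its characteristic polynomial (trace, determinant of M give the coefficients) is
  p(λ) = det(λ I - M) = λ^2 - 3λ + 1.
For λ^2 - 3λ + 1 the discriminant is 5. It is nonnegative but not a perfect square, so the roots are real and irrational: λ = (3 ± sqrt(5))/2 ≈ 2.618, 0.382.
So the eigenvalues of A^T A are ≈ 0.382, 2.618 (all ≥ 0, as they must be for A^T A). The largest is λ_max = (3 + sqrt(5))/2 ≈ 2.618, hence ||A||_2 = sqrt(λ_max) = sqrt((3 + sqrt(5))/2) ≈ 1.618.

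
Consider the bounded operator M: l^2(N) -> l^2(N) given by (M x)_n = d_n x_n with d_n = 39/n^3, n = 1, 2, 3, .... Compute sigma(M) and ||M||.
sigma(M) = {39/n^3 : n ≥ 1} ∪ {0}; ||M|| = 39

A bounded diagonal operator on l^2 with diagonal entries d_n has spectrum equal to the closure of {d_n : n ≥ 1}: every d_n is an eigenvalue (with eigenvector e_n), so {d_n} ⊂ sigma(M); the spectrum is closed, so its closure is too; and for lambda not in the closure, (M - lambda I) has bounded inverse (the diagonal entries 1/(d_n - lambda) are bounded). For our sequence d_n = 39/n^3, n = 1, 2, 3, ...:
  - {d_n} = {39/n^3 : n ≥ 1}; the only limit point is 0
  - closure = {39/n^3 : n ≥ 1} ∪ {0}
For the norm: a diagonal operator has ||M|| = sup_n |d_n|. Here d_n = 39/n^3 is positive and decreasing, so sup_n |d_n| = d_1 = 39. So ||M|| = 39.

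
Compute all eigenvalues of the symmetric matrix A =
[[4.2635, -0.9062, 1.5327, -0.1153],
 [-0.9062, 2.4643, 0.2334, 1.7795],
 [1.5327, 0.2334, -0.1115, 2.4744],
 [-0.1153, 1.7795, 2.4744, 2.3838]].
sigma(A) ≈ {-2, 1, 5} (5 with multiplicity 2)

A is real symmetric, so its spectrum consists of real eigenvalues. Expanding the characteristic polynomial of the displayed matrix gives
  det(λ I - A) = p(λ) = λ^4 + (-9)λ^3 + (13)λ^2 + (44.998)λ + (-50).
Solving p(λ) = 0 yields eigenvalues ≈ -2, 1, 5, 5. (A is shown rounded to 4 decimals, so these recover the underlying integer eigenvalues to within that precision.)
Verification: the trace of A = 9 equals the sum of eigenvalues 9, and det(A) ≈ -50.0006 matches the eigenvalue product -50.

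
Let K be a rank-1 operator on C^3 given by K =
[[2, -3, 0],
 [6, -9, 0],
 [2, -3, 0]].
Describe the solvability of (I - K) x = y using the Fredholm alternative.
(I - K) is invertible (det(I - K) = 8 ≠ 0), so for every y in C^3 the equation (I - K) x = y has a unique solution.

K has rank 1, so it is an outer product K = u v^T: every row of K is a multiple of one row vector. Reading off the entries, u = (1, 3, 1) and v = (2, -3, 0) (row i of K equals u_i·v^T). A rank-one matrix u v^T satisfies K u = u (v·u) and kills the (2)-dimensional subspace v^⊥, so its characteristic polynomial is lambda^2 (lambda - v·u) with v·u = tr K = -7. Hence the eigenvalues of I - K are 1 (multiplicity 2) and 1 - (-7) = 8, so det(I - K) = 8. (Direct check: I - K =
[[-1, 3, 0],
 [-6, 10, 0],
 [-2, 3, 1]]
has determinant 8.) The finite-dimensional Fredholm alternative says: either (I - K) is invertible, or ker(I - K) ≠ {0} and then range(I - K) = ker((I - K)^*)^⊥, with dim ker(I - K) = dim ker((I - K)^*). Since det(I - K) ≠ 0, 1 is not an eigenvalue of K and ker(I - K) = {0}, so we are in the first case: for every y there is a unique x = (I - K)^(-1) y. Explicitly, by the Sherman–Morrison formula, (I - u v^T)^(-1) = I + u v^T/(1 - v·u), i.e. (I - K)^(-1) = I + K/(8).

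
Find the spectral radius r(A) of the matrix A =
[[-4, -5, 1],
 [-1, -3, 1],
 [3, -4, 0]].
r(A) ≈ 6.1766

The eigenvalues of A are the roots of its characteristic polynomial. With M = A (coefficients from the trace, the sum of principal 2x2 minors, and det A):
  p(λ) = det(λ I - M) = λ^3 + 7λ^2 + 8λ + 18.
No integer candidate from the rational root theorem (±divisors of 18) is a root, so the roots are irrational. The cubic discriminant is Δ = -14212 < 0, so there is one real root and a complex-conjugate pair. p(-7) = -38 and p(-6) = 6 have opposite signs, so a root lies in (-7, -6); Newton's method refines it to λ ≈ -6.1766. Dividing out (λ - (-6.1766)) leaves approximately λ^2 + 0.8234λ + 2.9142. For λ^2 + 0.8234λ + 2.9142 the discriminant is -10.9789. It is negative, so the remaining roots are the complex-conjugate pair λ ≈ -0.4117 ± 1.6567i. Their product equals the constant term, so |λ|^2 ≈ 2.9142 and |λ| ≈ 1.7071.
Thus the eigenvalues (to 4 decimals) are -6.1766 (modulus 6.1766); -0.4117 ± 1.6567i (modulus 1.7071). The spectral radius is the largest modulus: r(A) ≈ 6.1766. (Cross-check: r(A) ≤ ||A||_2 ≈ 7.475; equality holds whenever A is normal, though it can also hold for some non-normal A.)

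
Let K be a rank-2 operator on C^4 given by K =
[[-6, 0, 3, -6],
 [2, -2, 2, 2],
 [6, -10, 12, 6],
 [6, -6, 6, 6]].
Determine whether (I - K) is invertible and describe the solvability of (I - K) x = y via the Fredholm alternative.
(I - K) is invertible (det(I - K) = -55 ≠ 0), so for every y in C^4 the equation (I - K) x = y has a unique solution.

K has rank 2 and factors as K = U V^T = u1 v1^T + u2 v2^T with u1 = (3, 0, 2, 0), v1 = (0, -2, 3, 0), u2 = (3, -1, -3, -3), v2 = (-2, 2, -2, -2) (multiplying out reproduces the displayed K). The nonzero eigenvalues of U V^T coincide with those of the 2 x 2 matrix G = V^T U = [[v1·u1, v1·u2], [v2·u1, v2·u2]] = [[6, -7], [-10, 4]], and by the Sylvester determinant identity det(I_4 - U V^T) = det(I_2 - V^T U) = det([[-5, 7], [10, -3]]) = (-5)(-3) - (7)(10) = -55. (Direct check: I - K =
[[7, 0, -3, 6],
 [-2, 3, -2, -2],
 [-6, 10, -11, -6],
 [-6, 6, -6, -5]]
has determinant -55.) The finite-dimensional Fredholm alternative says: either (I - K) is invertible, or ker(I - K) ≠ {0} and then range(I - K) = ker((I - K)^*)^⊥, with dim ker(I - K) = dim ker((I - K)^*). Since det(I - K) ≠ 0, 1 is not an eigenvalue of K and ker(I - K) = {0}, so we are in the first case: for every y there is a unique x = (I - K)^(-1) y. (Explicitly, by the Woodbury identity, (I - U V^T)^(-1) = I + U (I_2 - G)^(-1) V^T.)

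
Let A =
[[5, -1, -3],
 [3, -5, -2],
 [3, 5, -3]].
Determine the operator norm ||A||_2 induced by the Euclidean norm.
||A||_2 ≈ 8.0568 (= sqrt(largest eigenvalue of A^T A))

||A||_2 = sigma_max(A) = sqrt(lambda_max(A^T A)). Form the symmetric matrix M = A^T A =
[[43, -5, -30],
 [-5, 51, -2],
 [-30, -2, 22]].
Its characteristic polynomial (trace, sum of principal 2x2 minors, determinant of M give the coefficients) is
  p(λ) = det(λ I - M) = λ^3 - 116λ^2 + 3332λ - 1024.
No integer candidate from the rational root theorem (±divisors of 1024) is a root, so the roots are irrational. The cubic discriminant is Δ = 2123532288 > 0, so there are three distinct real roots. p(0) = -1024 and p(1) = 2193 have opposite signs, so a root lies in (0, 1); Newton's method refines it to λ ≈ 0.3107. p(50) = 576 and p(51) = -157 have opposite signs, so a root lies in (50, 51); Newton's method refines it to λ ≈ 50.7774. p(64) = -768 and p(65) = 81 have opposite signs, so a root lies in (64, 65); Newton's method refines it to λ ≈ 64.912. Check (Vieta): the three roots sum to 116, matching tr M = 116.
So the eigenvalues of A^T A are ≈ 0.3107, 50.7774, 64.912 (all ≥ 0, as they must be for A^T A). The largest is λ_max ≈ 64.912, hence ||A||_2 = sqrt(λ_max) ≈ 8.0568.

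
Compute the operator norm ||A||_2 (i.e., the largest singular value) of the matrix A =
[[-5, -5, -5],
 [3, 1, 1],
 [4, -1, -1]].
||A||_2 = sqrt(86) ≈ 9.2736 (= sqrt(largest eigenvalue of A^T A))

||A||_2 = sigma_max(A) = sqrt(lambda_max(A^T A)). Form the symmetric matrix M = A^T A =
[[50, 24, 24],
 [24, 27, 27],
 [24, 27, 27]].
Its characteristic polynomial (trace, sum of principal 2x2 minors, determinant of M give the coefficients) is
  p(λ) = det(λ I - M) = λ^3 - 104λ^2 + 1548λ.
The constant term is 0, so λ = 0 is a root. Dividing out λ leaves p(λ) = λ(λ^2 - 104λ + 1548). For λ^2 - 104λ + 1548 the discriminant is 4624. It is a perfect square (68^2), so the roots are rational: λ = (104 ± 68)/2 = 86, 18.
So the eigenvalues of A^T A are ≈ 0, 18, 86 (all ≥ 0, as they must be for A^T A). The largest is λ_max = 86, hence ||A||_2 = sqrt(λ_max) = sqrt(86) ≈ 9.2736.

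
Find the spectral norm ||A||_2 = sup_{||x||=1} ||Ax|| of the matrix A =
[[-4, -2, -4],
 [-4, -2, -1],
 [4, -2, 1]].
||A||_2 ≈ 7.975 (= sqrt(largest eigenvalue of A^T A))

||A||_2 = sigma_max(A) = sqrt(lambda_max(A^T A)). Form the symmetric matrix M = A^T A =
[[48, 8, 24],
 [8, 12, 8],
 [24, 8, 18]].
Its characteristic polynomial (trace, sum of principal 2x2 minors, determinant of M give the coefficients) is
  p(λ) = det(λ I - M) = λ^3 - 78λ^2 + 952λ - 2304.
No integer candidate from the rational root theorem (±divisors of 2304) is a root, so the roots are irrational. The cubic discriminant is Δ = 625494272 > 0, so there are three distinct real roots. p(3) = -123 and p(4) = 320 have opposite signs, so a root lies in (3, 4); Newton's method refines it to λ ≈ 3.249. p(11) = 61 and p(12) = -384 have opposite signs, so a root lies in (11, 12); Newton's method refines it to λ ≈ 11.1496. p(63) = -1863 and p(64) = 1280 have opposite signs, so a root lies in (63, 64); Newton's method refines it to λ ≈ 63.6013. Check (Vieta): the three roots sum to 78, matching tr M = 78.
So the eigenvalues of A^T A are ≈ 3.249, 11.1496, 63.6013 (all ≥ 0, as they must be for A^T A). The largest is λ_max ≈ 63.6013, hence ||A||_2 = sqrt(λ_max) ≈ 7.975.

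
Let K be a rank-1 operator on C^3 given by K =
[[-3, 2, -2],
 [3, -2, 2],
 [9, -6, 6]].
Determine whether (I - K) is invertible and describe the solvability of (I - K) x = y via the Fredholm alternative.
(I - K) is singular (det(I - K) = 0, i.e. 1 ∈ sigma(K)). (I - K) x = y is solvable iff y ⊥ ker((I - K)^*) = span{(-3, 2, -2)}, i.e. iff -3y_1 + 2y_2 - 2y_3 = 0. When solvable, the solutions are x = y + c·(1, -1, -3), c arbitrary (ker(I - K) = span{(1, -1, -3)}, dimension 1).

K has rank 1, so it is an outer product K = u v^T: every row of K is a multiple of one row vector. Reading off the entries, u = (1, -1, -3) and v = (-3, 2, -2) (row i of K equals u_i·v^T). A rank-one matrix u v^T satisfies K u = u (v·u) and kills the (2)-dimensional subspace v^⊥, so its characteristic polynomial is lambda^2 (lambda - v·u) with v·u = tr K = 1. Hence the eigenvalues of I - K are 1 (multiplicity 2) and 1 - (1) = 0, so det(I - K) = 0. (Direct check: I - K =
[[4, -2, 2],
 [-3, 3, -2],
 [-9, 6, -5]]
has determinant 0.) So 1 is an eigenvalue of K and (I - K) is not invertible. The finite-dimensional Fredholm alternative says: either (I - K) is invertible, or ker(I - K) ≠ {0} and then range(I - K) = ker((I - K)^*)^⊥, with dim ker(I - K) = dim ker((I - K)^*). We are in the second case, so we need both kernels. Kernel of I - K: (I - K) u = u - u (v·u) = u - u = 0, so ker(I - K) = span{u} = span{(1, -1, -3)} (it is exactly 1-dimensional because rank(I - K) = 2). Kernel of the adjoint: K is real, so (I - K)^* = I - K^T = I - v u^T, and (I - v u^T) v = v - v (u·v) = 0; hence ker((I - K)^*) = span{v} = span{(-3, 2, -2)}. Therefore (I - K) x = y is solvable iff <y, v> = 0, i.e. iff -3y_1 + 2y_2 - 2y_3 = 0. When this holds, K y = u (v·y) = 0, so (I - K) y = y and x = y is a particular solution; the full solution set is the line x = y + c·u = y + c·(1, -1, -3), c ∈ C.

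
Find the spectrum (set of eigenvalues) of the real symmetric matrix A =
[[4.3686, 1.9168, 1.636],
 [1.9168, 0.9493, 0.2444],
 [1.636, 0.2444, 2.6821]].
sigma(A) ≈ {0, 2, 6}

A is real symmetric, so its spectrum consists of real eigenvalues. Expanding the characteristic polynomial of the displayed matrix gives
  det(λ I - A) = p(λ) = λ^3 + (-8)λ^2 + (12)λ + (0).
Solving p(λ) = 0 yields eigenvalues ≈ 0, 2, 6. (A is shown rounded to 4 decimals, so these recover the underlying integer eigenvalues to within that precision.)
Verification: the trace of A = 8 equals the sum of eigenvalues 8, and det(A) ≈ -0.0003 matches the eigenvalue product 0.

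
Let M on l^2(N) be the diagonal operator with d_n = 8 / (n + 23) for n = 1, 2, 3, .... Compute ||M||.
||M|| = 1/3 (attained at n = 1)

For M diagonal, ||M|| = sup_n |d_n| = sup_n 8/(n + 23). This is positive and strictly decreasing in n, so the supremum is attained at n = 1: d_1 = 8/(1 + 23) = 1/3. Hence ||M|| = 1/3.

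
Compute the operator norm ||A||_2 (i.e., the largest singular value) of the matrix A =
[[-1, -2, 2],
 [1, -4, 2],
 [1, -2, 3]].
||A||_2 = sqrt((42 + sqrt(1372))/2) ≈ 6.2865 (= sqrt(largest eigenvalue of A^T A))

||A||_2 = sigma_max(A) = sqrt(lambda_max(A^T A)). Form the symmetric matrix M = A^T A =
[[3, -4, 3],
 [-4, 24, -18],
 [3, -18, 17]].
Its characteristic polynomial (trace, sum of principal 2x2 minors, determinant of M give the coefficients) is
  p(λ) = det(λ I - M) = λ^3 - 44λ^2 + 182λ - 196.
By the rational root theorem any rational root is an integer divisor of 196. Testing λ = 2: p(2) = 8 - 176 + 364 - 196 = 0, so λ = 2 is a root. Dividing out (λ - 2) leaves p(λ) = (λ - 2)(λ^2 - 42λ + 98). For λ^2 - 42λ + 98 the discriminant is 1372. It is nonnegative but not a perfect square, so the roots are real and irrational: λ = (42 ± sqrt(1372))/2 ≈ 39.5203, 2.4797.
So the eigenvalues of A^T A are ≈ 2, 2.4797, 39.5203 (all ≥ 0, as they must be for A^T A). The largest is λ_max = (42 + sqrt(1372))/2 ≈ 39.5203, hence ||A||_2 = sqrt(λ_max) = sqrt((42 + sqrt(1372))/2) ≈ 6.2865.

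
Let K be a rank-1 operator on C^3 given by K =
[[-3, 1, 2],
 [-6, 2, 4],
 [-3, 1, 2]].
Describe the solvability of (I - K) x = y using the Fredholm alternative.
(I - K) is singular (det(I - K) = 0, i.e. 1 ∈ sigma(K)). (I - K) x = y is solvable iff y ⊥ ker((I - K)^*) = span{(-3, 1, 2)}, i.e. iff -3y_1 + y_2 + 2y_3 = 0. When solvable, the solutions are x = y + c·(1, 2, 1), c arbitrary (ker(I - K) = span{(1, 2, 1)}, dimension 1).

K has rank 1, so it is an outer product K = u v^T: every row of K is a multiple of one row vector. Reading off the entries, u = (1, 2, 1) and v = (-3, 1, 2) (row i of K equals u_i·v^T). A rank-one matrix u v^T satisfies K u = u (v·u) and kills the (2)-dimensional subspace v^⊥, so its characteristic polynomial is lambda^2 (lambda - v·u) with v·u = tr K = 1. Hence the eigenvalues of I - K are 1 (multiplicity 2) and 1 - (1) = 0, so det(I - K) = 0. (Direct check: I - K =
[[4, -1, -2],
 [6, -1, -4],
 [3, -1, -1]]
has determinant 0.) So 1 is an eigenvalue of K and (I - K) is not invertible. The finite-dimensional Fredholm alternative says: either (I - K) is invertible, or ker(I - K) ≠ {0} and then range(I - K) = ker((I - K)^*)^⊥, with dim ker(I - K) = dim ker((I - K)^*). We are in the second case, so we need both kernels. Kernel of I - K: (I - K) u = u - u (v·u) = u - u = 0, so ker(I - K) = span{u} = span{(1, 2, 1)} (it is exactly 1-dimensional because rank(I - K) = 2). Kernel of the adjoint: K is real, so (I - K)^* = I - K^T = I - v u^T, and (I - v u^T) v = v - v (u·v) = 0; hence ker((I - K)^*) = span{v} = span{(-3, 1, 2)}. Therefore (I - K) x = y is solvable iff <y, v> = 0, i.e. iff -3y_1 + y_2 + 2y_3 = 0. When this holds, K y = u (v·y) = 0, so (I - K) y = y and x = y is a particular solution; the full solution set is the line x = y + c·u = y + c·(1, 2, 1), c ∈ C.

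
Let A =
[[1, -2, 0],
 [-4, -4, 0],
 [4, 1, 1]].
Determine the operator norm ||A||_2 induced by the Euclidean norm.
||A||_2 ≈ 6.8043 (= sqrt(largest eigenvalue of A^T A))

||A||_2 = sigma_max(A) = sqrt(lambda_max(A^T A)). Form the symmetric matrix M = A^T A =
[[33, 18, 4],
 [18, 21, 1],
 [4, 1, 1]].
Its characteristic polynomial (trace, sum of principal 2x2 minors, determinant of M give the coefficients) is
  p(λ) = det(λ I - M) = λ^3 - 55λ^2 + 406λ - 144.
No integer candidate from the rational root theorem (±divisors of 144) is a root, so the roots are irrational. The cubic discriminant is Δ = 192422724 > 0, so there are three distinct real roots. p(0) = -144 and p(1) = 208 have opposite signs, so a root lies in (0, 1); Newton's method refines it to λ ≈ 0.3734. p(8) = 96 and p(9) = -216 have opposite signs, so a root lies in (8, 9); Newton's method refines it to λ ≈ 8.3287. p(46) = -512 and p(47) = 1266 have opposite signs, so a root lies in (46, 47); Newton's method refines it to λ ≈ 46.2979. Check (Vieta): the three roots sum to 55, matching tr M = 55.
So the eigenvalues of A^T A are ≈ 0.3734, 8.3287, 46.2979 (all ≥ 0, as they must be for A^T A). The largest is λ_max ≈ 46.2979, hence ||A||_2 = sqrt(λ_max) ≈ 6.8043.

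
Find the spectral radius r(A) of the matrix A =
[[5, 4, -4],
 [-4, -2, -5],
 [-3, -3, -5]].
r(A) ≈ 7.7732

The eigenvalues of A are the roots of its characteristic polynomial. With M = A (coefficients from the trace, the sum of principal 2x2 minors, and det A):
  p(λ) = det(λ I - M) = λ^3 + 2λ^2 - 36λ + 69.
No integer candidate from the rational root theorem (±divisors of 69) is a root, so the roots are irrational. The cubic discriminant is Δ = -28371 < 0, so there is one real root and a complex-conjugate pair. p(-8) = -27 and p(-7) = 76 have opposite signs, so a root lies in (-8, -7); Newton's method refines it to λ ≈ -7.7732. Dividing out (λ - (-7.7732)) leaves approximately λ^2 - 5.7732λ + 8.8766. For λ^2 - 5.7732λ + 8.8766 the discriminant is -2.1763. It is negative, so the remaining roots are the complex-conjugate pair λ ≈ 2.8866 ± 0.7376i. Their product equals the constant term, so |λ|^2 ≈ 8.8766 and |λ| ≈ 2.9794.
Thus the eigenvalues (to 4 decimals) are -7.7732 (modulus 7.7732); 2.8866 ± 0.7376i (modulus 2.9794). The spectral radius is the largest modulus: r(A) ≈ 7.7732. (Cross-check: r(A) ≤ ||A||_2 ≈ 9.5072; equality holds whenever A is normal, though it can also hold for some non-normal A.)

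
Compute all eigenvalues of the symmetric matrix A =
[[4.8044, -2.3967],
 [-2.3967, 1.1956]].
sigma(A) ≈ {0, 6}

A is real symmetric, so its spectrum consists of real eigenvalues. Expanding the characteristic polynomial of the displayed matrix gives
  det(λ I - A) = p(λ) = λ^2 + (-6)λ + (0).
Solving p(λ) = 0 yields eigenvalues ≈ 0, 6. (A is shown rounded to 4 decimals, so these recover the underlying integer eigenvalues to within that precision.)
Verification: the trace of A = 6 equals the sum of eigenvalues 6, and det(A) ≈ -0.0000 matches the eigenvalue product 0.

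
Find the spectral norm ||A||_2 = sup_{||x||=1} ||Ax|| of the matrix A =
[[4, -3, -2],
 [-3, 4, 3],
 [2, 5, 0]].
||A||_2 ≈ 8.2171 (= sqrt(largest eigenvalue of A^T A))

||A||_2 = sigma_max(A) = sqrt(lambda_max(A^T A)). Form the symmetric matrix M = A^T A =
[[29, -14, -17],
 [-14, 50, 18],
 [-17, 18, 13]].
Its characteristic polynomial (trace, sum of principal 2x2 minors, determinant of M give the coefficients) is
  p(λ) = det(λ I - M) = λ^3 - 92λ^2 + 1668λ - 1024.
No integer candidate from the rational root theorem (±divisors of 1024) is a root, so the roots are irrational. The cubic discriminant is Δ = 4596428800 > 0, so there are three distinct real roots. p(0) = -1024 and p(1) = 553 have opposite signs, so a root lies in (0, 1); Newton's method refines it to λ ≈ 0.6361. p(23) = 839 and p(24) = -160 have opposite signs, so a root lies in (23, 24); Newton's method refines it to λ ≈ 23.8426. p(67) = -1493 and p(68) = 1424 have opposite signs, so a root lies in (67, 68); Newton's method refines it to λ ≈ 67.5213. Check (Vieta): the three roots sum to 92, matching tr M = 92.
So the eigenvalues of A^T A are ≈ 0.6361, 23.8426, 67.5213 (all ≥ 0, as they must be for A^T A). The largest is λ_max ≈ 67.5213, hence ||A||_2 = sqrt(λ_max) ≈ 8.2171.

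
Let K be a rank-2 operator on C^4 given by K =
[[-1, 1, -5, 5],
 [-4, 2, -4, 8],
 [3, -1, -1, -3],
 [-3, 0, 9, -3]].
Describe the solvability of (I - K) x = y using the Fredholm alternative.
(I - K) is invertible (det(I - K) = 58 ≠ 0), so for every y in C^4 the equation (I - K) x = y has a unique solution.

K has rank 2 and factors as K = U V^T = u1 v1^T + u2 v2^T with u1 = (2, 2, 0, -3), v1 = (1, 0, -3, 1), u2 = (1, 2, -1, 0), v2 = (-3, 1, 1, 3) (multiplying out reproduces the displayed K). The nonzero eigenvalues of U V^T coincide with those of the 2 x 2 matrix G = V^T U = [[v1·u1, v1·u2], [v2·u1, v2·u2]] = [[-1, 4], [-13, -2]], and by the Sylvester determinant identity det(I_4 - U V^T) = det(I_2 - V^T U) = det([[2, -4], [13, 3]]) = (2)(3) - (-4)(13) = 58. (Direct check: I - K =
[[2, -1, 5, -5],
 [4, -1, 4, -8],
 [-3, 1, 2, 3],
 [3, 0, -9, 4]]
has determinant 58.) The finite-dimensional Fredholm alternative says: either (I - K) is invertible, or ker(I - K) ≠ {0} and then range(I - K) = ker((I - K)^*)^⊥, with dim ker(I - K) = dim ker((I - K)^*). Since det(I - K) ≠ 0, 1 is not an eigenvalue of K and ker(I - K) = {0}, so we are in the first case: for every y there is a unique x = (I - K)^(-1) y. (Explicitly, by the Woodbury identity, (I - U V^T)^(-1) = I + U (I_2 - G)^(-1) V^T.)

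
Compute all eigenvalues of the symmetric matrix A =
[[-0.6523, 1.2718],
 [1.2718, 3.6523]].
sigma(A) ≈ {-1, 4}

A is real symmetric, so its spectrum consists of real eigenvalues. Expanding the characteristic polynomial of the displayed matrix gives
  det(λ I - A) = p(λ) = λ^2 + (-3)λ + (-4).
Solving p(λ) = 0 yields eigenvalues ≈ -1, 4. (A is shown rounded to 4 decimals, so these recover the underlying integer eigenvalues to within that precision.)
Verification: the trace of A = 3 equals the sum of eigenvalues 3, and det(A) ≈ -3.9999 matches the eigenvalue product -4.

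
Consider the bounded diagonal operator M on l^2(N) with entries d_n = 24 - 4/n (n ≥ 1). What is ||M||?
||M|| = 24

For a diagonal operator on l^2 with entries d_n, ||M|| = sup_n |d_n|. Here d_1 = 20, d_2 = 22, ..., and d_n = 24 - 4/n increases monotonically toward 24. All terms lie in [20, 24), so |d_n| = d_n and the supremum is the limit 24, which is not attained by any individual d_n. Hence ||M|| = 24.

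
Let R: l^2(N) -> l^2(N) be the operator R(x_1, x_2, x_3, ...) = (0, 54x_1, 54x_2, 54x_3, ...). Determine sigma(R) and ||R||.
sigma(R) = closed disk {z in C : |z| ≤ 54}; ||R|| = 54

Note R = 54·U where U is the unit right shift (U x)_k = x_{k-1} (with x_0 := 0); so ||R|| = 54||U|| and sigma(R) = 54·sigma(U). ||R x||^2 = sum_{k≥1} |54x_k|^2 = 2916||x||^2, so ||R|| = 54 and sigma(R) ⊂ {|z| ≤ 54}. For any |lambda| < 54, the equation (R - lambda I) x = 0 forces x_1 = 0, then 54x_k = lambda x_{k+1} ⇒ x = 0, so R has no eigenvalues. But (R - lambda I) is not surjective for |lambda| < 54: solving (R - lambda I) x = e_1 would require x_n proportional to (lambda/54)^(-n), which is not in l^2. So every |lambda| < 54 lies in the residual spectrum. The boundary |lambda| = 54 is in the approximate point spectrum (the spectrum is closed). Hence sigma(R) is the closed disk of radius 54.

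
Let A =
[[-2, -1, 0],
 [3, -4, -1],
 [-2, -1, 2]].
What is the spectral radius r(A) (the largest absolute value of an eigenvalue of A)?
r(A) ≈ 3.2563

The eigenvalues of A are the roots of its characteristic polynomial. With M = A (coefficients from the trace, the sum of principal 2x2 minors, and det A):
  p(λ) = det(λ I - M) = λ^3 + 4λ^2 - 2λ - 22.
No integer candidate from the rational root theorem (±divisors of 22) is a root, so the roots are irrational. The cubic discriminant is Δ = -4172 < 0, so there is one real root and a complex-conjugate pair. p(2) = -2 and p(3) = 35 have opposite signs, so a root lies in (2, 3); Newton's method refines it to λ ≈ 2.0748. Dividing out (λ - (2.0748)) leaves approximately λ^2 + 6.0748λ + 10.6036. For λ^2 + 6.0748λ + 10.6036 the discriminant is -5.5119. It is negative, so the remaining roots are the complex-conjugate pair λ ≈ -3.0374 ± 1.1739i. Their product equals the constant term, so |λ|^2 ≈ 10.6036 and |λ| ≈ 3.2563.
Thus the eigenvalues (to 4 decimals) are 2.0748 (modulus 2.0748); -3.0374 ± 1.1739i (modulus 3.2563). The spectral radius is the largest modulus: r(A) ≈ 3.2563. (Cross-check: r(A) ≤ ||A||_2 ≈ 5.2277; equality holds whenever A is normal, though it can also hold for some non-normal A.)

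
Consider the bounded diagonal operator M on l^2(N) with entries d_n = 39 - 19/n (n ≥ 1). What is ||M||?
||M|| = 39

For a diagonal operator on l^2 with entries d_n, ||M|| = sup_n |d_n|. Here d_1 = 20, d_2 = 59/2, ..., and d_n = 39 - 19/n increases monotonically toward 39. All terms lie in [20, 39), so |d_n| = d_n and the supremum is the limit 39, which is not attained by any individual d_n. Hence ||M|| = 39.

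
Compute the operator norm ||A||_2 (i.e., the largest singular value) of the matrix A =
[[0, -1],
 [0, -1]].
||A||_2 = sqrt(2) ≈ 1.4142 (= sqrt(largest eigenvalue of A^T A))

||A||_2 = sigma_max(A) = sqrt(lambda_max(A^T A)). Form the symmetric matrix M = A^T A =
[[0, 0],
 [0, 2]].
Its characteristic polynomial (trace, determinant of M give the coefficients) is
  p(λ) = det(λ I - M) = λ^2 - 2λ.
For λ^2 - 2λ the discriminant is 4. It is a perfect square (2^2), so the roots are rational: λ = (2 ± 2)/2 = 2, 0.
So the eigenvalues of A^T A are ≈ 0, 2 (all ≥ 0, as they must be for A^T A). The largest is λ_max = 2, hence ||A||_2 = sqrt(λ_max) = sqrt(2) ≈ 1.4142.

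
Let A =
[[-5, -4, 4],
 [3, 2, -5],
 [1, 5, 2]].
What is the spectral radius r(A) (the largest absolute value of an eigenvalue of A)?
r(A) ≈ 4.5141

The eigenvalues of A are the roots of its characteristic polynomial. With M = A (coefficients from the trace, the sum of principal 2x2 minors, and det A):
  p(λ) = det(λ I - M) = λ^3 + λ^2 + 17λ + 49.
No integer candidate from the rational root theorem (±divisors of 49) is a root, so the roots are irrational. The cubic discriminant is Δ = -69392 < 0, so there is one real root and a complex-conjugate pair. p(-3) = -20 and p(-2) = 11 have opposite signs, so a root lies in (-3, -2); Newton's method refines it to λ ≈ -2.4046. Dividing out (λ - (-2.4046)) leaves approximately λ^2 - 1.4046λ + 20.3775. For λ^2 - 1.4046λ + 20.3775 the discriminant is -79.5372. It is negative, so the remaining roots are the complex-conjugate pair λ ≈ 0.7023 ± 4.4592i. Their product equals the constant term, so |λ|^2 ≈ 20.3775 and |λ| ≈ 4.5141.
Thus the eigenvalues (to 4 decimals) are -2.4046 (modulus 2.4046); 0.7023 ± 4.4592i (modulus 4.5141). The spectral radius is the largest modulus: r(A) ≈ 4.5141. (Cross-check: r(A) ≤ ||A||_2 ≈ 9.7517; equality holds whenever A is normal, though it can also hold for some non-normal A.)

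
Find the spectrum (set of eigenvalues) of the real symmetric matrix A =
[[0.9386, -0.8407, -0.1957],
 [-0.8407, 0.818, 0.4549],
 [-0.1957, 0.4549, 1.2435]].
sigma(A) ≈ {0, 1, 2}

A is real symmetric, so its spectrum consists of real eigenvalues. Expanding the characteristic polynomial of the displayed matrix gives
  det(λ I - A) = p(λ) = λ^3 + (-3)λ^2 + (2)λ + (0).
Solving p(λ) = 0 yields eigenvalues ≈ 0, 1, 2. (A is shown rounded to 4 decimals, so these recover the underlying integer eigenvalues to within that precision.)
Verification: the trace of A = 3 equals the sum of eigenvalues 3, and det(A) ≈ -0.0000 matches the eigenvalue product 0.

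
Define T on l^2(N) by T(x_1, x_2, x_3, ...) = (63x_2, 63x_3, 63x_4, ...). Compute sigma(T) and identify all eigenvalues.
sigma(T) = closed disk {z in C : |z| ≤ 63}; sigma_p(T) = open disk {z in C : |z| < 63}

Note T = 63·V where V is the unit left shift (V x)_k = x_{k+1}; so sigma(T) = 63·sigma(V) and ||T|| = 63||V||. ||T x||^2 = 3969sum_{k≥2} |x_k|^2 ≤ 3969||x||^2, with equality on {x : x_1 = 0}, so ||T|| = 63. For any lambda with |lambda| < 63, set r = lambda/63 (|r| < 1); the vector x = (1, r, r^2, ...) is in l^2 and satisfies T x = 63(r, r^2, ...) = lambda x, so lambda is an eigenvalue. On the boundary |lambda| = 63 the geometric series diverges, so no l^2 eigenvector exists, but these lambda lie in the approximate point spectrum. Hence sigma(T) is the closed disk of radius 63 and sigma_p(T) is the open disk.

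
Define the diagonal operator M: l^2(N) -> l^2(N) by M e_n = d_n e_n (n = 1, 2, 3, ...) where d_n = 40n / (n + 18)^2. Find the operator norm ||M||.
||M|| = 5/9 (attained at n = 18)

For M diagonal, ||M|| = sup_n |d_n|. Treat f(x) = 40x / (x + 18)^2 for real x > 0. By the quotient rule, f'(x) = 40(18 - x)/(x + 18)^3, which is positive for x < 18 and negative for x > 18. So f has a unique maximum at x = 18, and since 18 is a positive integer, the supremum over n ≥ 1 is attained at n = 18: d_18 = 40·18/(18 + 18)^2 = 40·18/1296 = 5/9. Hence ||M|| = 5/9.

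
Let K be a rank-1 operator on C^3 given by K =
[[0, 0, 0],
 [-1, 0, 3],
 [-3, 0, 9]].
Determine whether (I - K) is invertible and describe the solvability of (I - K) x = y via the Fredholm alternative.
(I - K) is invertible (det(I - K) = -8 ≠ 0), so for every y in C^3 the equation (I - K) x = y has a unique solution.

K has rank 1, so it is an outer product K = u v^T: every row of K is a multiple of one row vector. Reading off the entries, u = (0, 1, 3) and v = (-1, 0, 3) (row i of K equals u_i·v^T). A rank-one matrix u v^T satisfies K u = u (v·u) and kills the (2)-dimensional subspace v^⊥, so its characteristic polynomial is lambda^2 (lambda - v·u) with v·u = tr K = 9. Hence the eigenvalues of I - K are 1 (multiplicity 2) and 1 - (9) = -8, so det(I - K) = -8. (Direct check: I - K =
[[1, 0, 0],
 [1, 1, -3],
 [3, 0, -8]]
has determinant -8.) The finite-dimensional Fredholm alternative says: either (I - K) is invertible, or ker(I - K) ≠ {0} and then range(I - K) = ker((I - K)^*)^⊥, with dim ker(I - K) = dim ker((I - K)^*). Since det(I - K) ≠ 0, 1 is not an eigenvalue of K and ker(I - K) = {0}, so we are in the first case: for every y there is a unique x = (I - K)^(-1) y. Explicitly, by the Sherman–Morrison formula, (I - u v^T)^(-1) = I + u v^T/(1 - v·u), i.e. (I - K)^(-1) = I + K/(-8).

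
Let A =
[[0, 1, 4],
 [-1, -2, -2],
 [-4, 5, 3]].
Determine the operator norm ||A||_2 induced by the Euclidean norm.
||A||_2 ≈ 7.841 (= sqrt(largest eigenvalue of A^T A))

||A||_2 = sigma_max(A) = sqrt(lambda_max(A^T A)). Form the symmetric matrix M = A^T A =
[[17, -18, -10],
 [-18, 30, 23],
 [-10, 23, 29]].
Its characteristic polynomial (trace, sum of principal 2x2 minors, determinant of M give the coefficients) is
  p(λ) = det(λ I - M) = λ^3 - 76λ^2 + 920λ - 1681.
No integer candidate from the rational root theorem (±divisors of 1681) is a root, so the roots are irrational. The cubic discriminant is Δ = 861723589 > 0, so there are three distinct real roots. p(2) = -137 and p(3) = 422 have opposite signs, so a root lies in (2, 3); Newton's method refines it to λ ≈ 2.2237. p(12) = 143 and p(13) = -368 have opposite signs, so a root lies in (12, 13); Newton's method refines it to λ ≈ 12.2956. p(61) = -1376 and p(62) = 1543 have opposite signs, so a root lies in (61, 62); Newton's method refines it to λ ≈ 61.4807. Check (Vieta): the three roots sum to 76, matching tr M = 76.
So the eigenvalues of A^T A are ≈ 2.2237, 12.2956, 61.4807 (all ≥ 0, as they must be for A^T A). The largest is λ_max ≈ 61.4807, hence ||A||_2 = sqrt(λ_max) ≈ 7.841.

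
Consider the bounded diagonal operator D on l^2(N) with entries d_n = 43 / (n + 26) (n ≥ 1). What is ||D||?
||D|| = 43/27 (attained at n = 1)

For D diagonal, ||D|| = sup_n |d_n| = sup_n 43/(n + 26). This is positive and strictly decreasing in n, so the supremum is attained at n = 1: d_1 = 43/(1 + 26) = 43/27. Hence ||D|| = 43/27.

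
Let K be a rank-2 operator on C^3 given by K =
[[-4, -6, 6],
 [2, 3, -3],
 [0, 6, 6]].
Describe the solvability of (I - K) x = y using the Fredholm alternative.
(I - K) is invertible (det(I - K) = 8 ≠ 0), so for every y in C^3 the equation (I - K) x = y has a unique solution.

K has rank 2 and factors as K = U V^T = u1 v1^T + u2 v2^T with u1 = (-2, 1, -2), v1 = (1, 0, -3), u2 = (2, -1, -2), v2 = (-1, -3, 0) (multiplying out reproduces the displayed K). The nonzero eigenvalues of U V^T coincide with those of the 2 x 2 matrix G = V^T U = [[v1·u1, v1·u2], [v2·u1, v2·u2]] = [[4, 8], [-1, 1]], and by the Sylvester determinant identity det(I_3 - U V^T) = det(I_2 - V^T U) = det([[-3, -8], [1, 0]]) = (-3)(0) - (-8)(1) = 8. (Direct check: I - K =
[[5, 6, -6],
 [-2, -2, 3],
 [0, -6, -5]]
has determinant 8.) The finite-dimensional Fredholm alternative says: either (I - K) is invertible, or ker(I - K) ≠ {0} and then range(I - K) = ker((I - K)^*)^⊥, with dim ker(I - K) = dim ker((I - K)^*). Since det(I - K) ≠ 0, 1 is not an eigenvalue of K and ker(I - K) = {0}, so we are in the first case: for every y there is a unique x = (I - K)^(-1) y. (Explicitly, by the Woodbury identity, (I - U V^T)^(-1) = I + U (I_2 - G)^(-1) V^T.)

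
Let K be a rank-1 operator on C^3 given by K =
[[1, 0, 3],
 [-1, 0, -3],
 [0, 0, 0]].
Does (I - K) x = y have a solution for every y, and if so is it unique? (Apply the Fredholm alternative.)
(I - K) is singular (det(I - K) = 0, i.e. 1 ∈ sigma(K)). (I - K) x = y is solvable iff y ⊥ ker((I - K)^*) = span{(1, 0, 3)}, i.e. iff y_1 + 3y_3 = 0. When solvable, the solutions are x = y + c·(1, -1, 0), c arbitrary (ker(I - K) = span{(1, -1, 0)}, dimension 1).

K has rank 1, so it is an outer product K = u v^T: every row of K is a multiple of one row vector. Reading off the entries, u = (1, -1, 0) and v = (1, 0, 3) (row i of K equals u_i·v^T). A rank-one matrix u v^T satisfies K u = u (v·u) and kills the (2)-dimensional subspace v^⊥, so its characteristic polynomial is lambda^2 (lambda - v·u) with v·u = tr K = 1. Hence the eigenvalues of I - K are 1 (multiplicity 2) and 1 - (1) = 0, so det(I - K) = 0. (Direct check: I - K =
[[0, 0, -3],
 [1, 1, 3],
 [0, 0, 1]]
has determinant 0.) So 1 is an eigenvalue of K and (I - K) is not invertible. The finite-dimensional Fredholm alternative says: either (I - K) is invertible, or ker(I - K) ≠ {0} and then range(I - K) = ker((I - K)^*)^⊥, with dim ker(I - K) = dim ker((I - K)^*). We are in the second case, so we need both kernels. Kernel of I - K: (I - K) u = u - u (v·u) = u - u = 0, so ker(I - K) = span{u} = span{(1, -1, 0)} (it is exactly 1-dimensional because rank(I - K) = 2). Kernel of the adjoint: K is real, so (I - K)^* = I - K^T = I - v u^T, and (I - v u^T) v = v - v (u·v) = 0; hence ker((I - K)^*) = span{v} = span{(1, 0, 3)}. Therefore (I - K) x = y is solvable iff <y, v> = 0, i.e. iff y_1 + 3y_3 = 0. When this holds, K y = u (v·y) = 0, so (I - K) y = y and x = y is a particular solution; the full solution set is the line x = y + c·u = y + c·(1, -1, 0), c ∈ C.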